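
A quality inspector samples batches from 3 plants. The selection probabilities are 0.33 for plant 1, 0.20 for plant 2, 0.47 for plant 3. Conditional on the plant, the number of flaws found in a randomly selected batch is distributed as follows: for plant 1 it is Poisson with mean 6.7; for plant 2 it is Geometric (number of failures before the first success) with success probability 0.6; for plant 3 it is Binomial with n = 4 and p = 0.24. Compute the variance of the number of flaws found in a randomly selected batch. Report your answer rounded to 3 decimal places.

10.297

Per component, 1: μ=6.7, E[X²]=51.59; 2: μ=0.666667, E[X²]=1.55556; 3: μ=0.96, E[X²]=1.6512.
E[X] = 0.33·6.7 + 0.2·0.666667 + 0.47·0.96 = 2.79553.
E[X²] = 0.33·51.59 + 0.2·1.55556 + 0.47·1.6512 = 18.1119.
Var(X) = E[X²] − (E[X])² = 18.1119 − 7.81501 = 10.2969.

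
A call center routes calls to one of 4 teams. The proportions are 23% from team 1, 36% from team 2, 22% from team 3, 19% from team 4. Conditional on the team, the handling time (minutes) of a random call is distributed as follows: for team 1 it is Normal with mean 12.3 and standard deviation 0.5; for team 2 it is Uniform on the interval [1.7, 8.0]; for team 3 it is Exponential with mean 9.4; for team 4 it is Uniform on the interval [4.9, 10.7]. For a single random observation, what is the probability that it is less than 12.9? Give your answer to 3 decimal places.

Conditional on each team, P(X < 12.9): 1: 0.88493; 2: 1; 3: 0.746487; 4: 1.
By total probability, P(X < 12.9) = 0.23·0.88493 + 0.36·1 + 0.22·0.746487 + 0.19·1 = 0.917761.

0.918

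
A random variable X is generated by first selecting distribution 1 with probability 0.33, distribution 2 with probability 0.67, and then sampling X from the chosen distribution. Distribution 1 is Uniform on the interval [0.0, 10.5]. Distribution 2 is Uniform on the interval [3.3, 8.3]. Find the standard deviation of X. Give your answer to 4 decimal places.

2.1200

Per component, 1: μ=5.25, E[X²]=36.75; 2: μ=5.8, E[X²]=35.7233.
E[X] = 0.33·5.25 + 0.67·5.8 = 5.6185.
E[X²] = 0.33·36.75 + 0.67·35.7233 = 36.0621.
Var(X) = E[X²] − (E[X])² = 36.0621 − 31.5675 = 4.49459.
SD(X) = √4.49459 = 2.12005.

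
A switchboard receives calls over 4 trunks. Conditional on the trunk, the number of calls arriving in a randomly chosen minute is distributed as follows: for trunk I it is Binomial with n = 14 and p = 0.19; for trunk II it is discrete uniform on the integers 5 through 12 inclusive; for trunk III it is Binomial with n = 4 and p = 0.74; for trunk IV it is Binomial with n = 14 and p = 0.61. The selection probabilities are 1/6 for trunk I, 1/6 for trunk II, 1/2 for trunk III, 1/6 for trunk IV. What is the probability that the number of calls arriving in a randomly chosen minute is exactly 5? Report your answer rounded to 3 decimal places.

Conditional on each trunk, P(X = 5): I: 0.0744042; II: 0.125; III: 0; IV: 0.0352935.
By total probability, P(X = 5) = 0.166667·0.0744042 + 0.166667·0.125 + 0.5·0 + 0.166667·0.0352935 = 0.0391163.

0.039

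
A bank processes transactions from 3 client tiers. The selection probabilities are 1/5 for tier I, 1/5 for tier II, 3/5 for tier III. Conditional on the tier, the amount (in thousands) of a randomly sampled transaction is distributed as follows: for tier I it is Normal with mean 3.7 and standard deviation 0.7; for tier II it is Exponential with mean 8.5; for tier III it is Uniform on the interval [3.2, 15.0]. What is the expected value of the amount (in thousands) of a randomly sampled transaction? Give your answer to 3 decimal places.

Component means — I: 3.7; II: 8.5; III: 9.1.
E[X] = 0.2·3.7 + 0.2·8.5 + 0.6·9.1 = 7.9.

7.900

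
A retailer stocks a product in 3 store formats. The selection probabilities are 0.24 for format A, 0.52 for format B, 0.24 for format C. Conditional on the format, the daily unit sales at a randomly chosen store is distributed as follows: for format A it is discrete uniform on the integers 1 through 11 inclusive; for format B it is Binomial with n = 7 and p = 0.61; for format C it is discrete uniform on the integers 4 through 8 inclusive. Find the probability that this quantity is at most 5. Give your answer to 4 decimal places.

Conditional on each format, P(X ≤ 5): A: 0.454545; B: 0.827922; C: 0.4.
By total probability, P(X ≤ 5) = 0.24·0.454545 + 0.52·0.827922 + 0.24·0.4 = 0.63561.

0.6356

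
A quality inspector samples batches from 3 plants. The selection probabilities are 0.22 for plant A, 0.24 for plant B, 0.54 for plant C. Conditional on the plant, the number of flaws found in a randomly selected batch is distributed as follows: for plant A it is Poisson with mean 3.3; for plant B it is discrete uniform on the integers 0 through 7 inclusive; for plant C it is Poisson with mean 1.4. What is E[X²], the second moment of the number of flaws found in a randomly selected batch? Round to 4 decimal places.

For each component E[X²] = Var + (mean)², giving A: 14.19; B: 17.5; C: 3.36.
Overall E[X²] = 0.22·14.19 + 0.24·17.5 + 0.54·3.36 = 9.1362.

9.1362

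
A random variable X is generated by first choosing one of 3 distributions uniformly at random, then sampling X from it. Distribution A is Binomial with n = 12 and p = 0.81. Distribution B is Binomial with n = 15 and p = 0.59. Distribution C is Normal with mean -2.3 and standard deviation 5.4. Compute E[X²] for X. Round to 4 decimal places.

70.9087

For each component E[X²] = Var + (mean)², giving A: 96.3252; B: 81.951; C: 34.45.
Overall E[X²] = 0.333333·96.3252 + 0.333333·81.951 + 0.333333·34.45 = 70.9087.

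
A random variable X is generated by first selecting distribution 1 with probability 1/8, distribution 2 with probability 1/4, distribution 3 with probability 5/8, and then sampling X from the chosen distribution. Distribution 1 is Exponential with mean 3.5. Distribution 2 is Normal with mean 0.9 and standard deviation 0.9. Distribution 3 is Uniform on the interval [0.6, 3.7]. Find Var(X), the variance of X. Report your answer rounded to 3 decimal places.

Per component, 1: μ=3.5, E[X²]=24.5; 2: μ=0.9, E[X²]=1.62; 3: μ=2.15, E[X²]=5.42333.
E[X] = 0.125·3.5 + 0.25·0.9 + 0.625·2.15 = 2.00625.
E[X²] = 0.125·24.5 + 0.25·1.62 + 0.625·5.42333 = 6.85708.
Var(X) = E[X²] − (E[X])² = 6.85708 − 4.02504 = 2.83204.

2.832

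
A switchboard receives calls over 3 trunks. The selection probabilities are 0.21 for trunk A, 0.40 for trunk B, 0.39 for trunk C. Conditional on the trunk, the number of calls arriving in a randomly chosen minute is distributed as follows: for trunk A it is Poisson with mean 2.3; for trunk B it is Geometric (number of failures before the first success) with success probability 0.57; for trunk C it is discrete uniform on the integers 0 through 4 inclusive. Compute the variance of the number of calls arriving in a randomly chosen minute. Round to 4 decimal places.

Per component, A: μ=2.3, E[X²]=7.59; B: μ=0.754386, E[X²]=1.89258; C: μ=2, E[X²]=6.
E[X] = 0.21·2.3 + 0.4·0.754386 + 0.39·2 = 1.56475.
E[X²] = 0.21·7.59 + 0.4·1.89258 + 0.39·6 = 4.69093.
Var(X) = E[X²] − (E[X])² = 4.69093 − 2.44846 = 2.24248.

2.2425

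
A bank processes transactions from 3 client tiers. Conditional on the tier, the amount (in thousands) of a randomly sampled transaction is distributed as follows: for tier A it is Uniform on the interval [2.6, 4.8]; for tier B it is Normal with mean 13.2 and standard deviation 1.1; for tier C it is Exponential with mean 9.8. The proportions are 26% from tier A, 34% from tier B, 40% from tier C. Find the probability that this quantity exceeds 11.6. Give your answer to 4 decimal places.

Conditional on each tier, P(X > 11.6): A: 0; B: 0.927102; C: 0.306152.
By total probability, P(X > 11.6) = 0.26·0 + 0.34·0.927102 + 0.4·0.306152 = 0.437676.

0.4377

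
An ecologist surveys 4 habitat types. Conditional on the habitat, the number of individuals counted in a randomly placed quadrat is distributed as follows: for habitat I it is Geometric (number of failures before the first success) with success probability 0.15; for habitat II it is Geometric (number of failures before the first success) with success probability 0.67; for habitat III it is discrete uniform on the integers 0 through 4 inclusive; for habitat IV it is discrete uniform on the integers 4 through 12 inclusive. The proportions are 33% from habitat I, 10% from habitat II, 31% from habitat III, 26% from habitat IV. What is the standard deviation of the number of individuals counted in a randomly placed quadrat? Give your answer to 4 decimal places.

Per component, I: μ=5.66667, E[X²]=69.8889; II: μ=0.492537, E[X²]=0.977723; III: μ=2, E[X²]=6; IV: μ=8, E[X²]=70.6667.
E[X] = 0.33·5.66667 + 0.1·0.492537 + 0.31·2 + 0.26·8 = 4.61925.
E[X²] = 0.33·69.8889 + 0.1·0.977723 + 0.31·6 + 0.26·70.6667 = 43.3944.
Var(X) = E[X²] − (E[X])² = 43.3944 − 21.3375 = 22.0569.
SD(X) = √22.0569 = 4.69648.

4.6965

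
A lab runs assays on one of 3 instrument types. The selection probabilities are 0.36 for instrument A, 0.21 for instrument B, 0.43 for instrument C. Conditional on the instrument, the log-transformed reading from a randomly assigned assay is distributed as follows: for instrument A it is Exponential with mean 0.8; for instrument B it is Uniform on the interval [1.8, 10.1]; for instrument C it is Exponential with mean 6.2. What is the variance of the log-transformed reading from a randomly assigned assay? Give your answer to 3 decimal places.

Per component, A: μ=0.8, E[X²]=1.28; B: μ=5.95, E[X²]=41.1433; C: μ=6.2, E[X²]=76.88.
E[X] = 0.36·0.8 + 0.21·5.95 + 0.43·6.2 = 4.2035.
E[X²] = 0.36·1.28 + 0.21·41.1433 + 0.43·76.88 = 42.1593.
Var(X) = E[X²] − (E[X])² = 42.1593 − 17.6694 = 24.4899.

24.490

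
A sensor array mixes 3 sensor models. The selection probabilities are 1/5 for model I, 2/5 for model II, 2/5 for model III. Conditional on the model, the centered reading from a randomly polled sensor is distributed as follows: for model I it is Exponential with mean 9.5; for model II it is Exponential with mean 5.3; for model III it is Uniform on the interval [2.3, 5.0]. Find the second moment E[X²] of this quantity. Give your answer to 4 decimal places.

For each component E[X²] = Var + (mean)², giving I: 180.5; II: 56.18; III: 13.93.
Overall E[X²] = 0.2·180.5 + 0.4·56.18 + 0.4·13.93 = 64.144.

64.1440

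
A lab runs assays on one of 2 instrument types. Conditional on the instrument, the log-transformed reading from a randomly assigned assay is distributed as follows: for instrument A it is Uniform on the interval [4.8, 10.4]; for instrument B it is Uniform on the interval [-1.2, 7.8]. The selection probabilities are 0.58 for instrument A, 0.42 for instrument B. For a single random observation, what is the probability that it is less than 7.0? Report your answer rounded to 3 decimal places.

Conditional on each instrument, P(X < 7.0): A: 0.392857; B: 0.911111.
By total probability, P(X < 7.0) = 0.58·0.392857 + 0.42·0.911111 = 0.610524.

0.611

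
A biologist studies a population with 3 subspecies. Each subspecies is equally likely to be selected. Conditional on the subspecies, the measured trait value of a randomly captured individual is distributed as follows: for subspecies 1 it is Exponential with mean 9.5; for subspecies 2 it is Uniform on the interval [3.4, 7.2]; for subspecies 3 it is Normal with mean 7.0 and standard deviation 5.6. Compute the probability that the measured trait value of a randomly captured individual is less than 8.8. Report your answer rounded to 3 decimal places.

0.743

Conditional on each subspecies, P(X < 8.8): 1: 0.60399; 2: 1; 3: 0.626057.
By total probability, P(X < 8.8) = 0.333333·0.60399 + 0.333333·1 + 0.333333·0.626057 = 0.743349.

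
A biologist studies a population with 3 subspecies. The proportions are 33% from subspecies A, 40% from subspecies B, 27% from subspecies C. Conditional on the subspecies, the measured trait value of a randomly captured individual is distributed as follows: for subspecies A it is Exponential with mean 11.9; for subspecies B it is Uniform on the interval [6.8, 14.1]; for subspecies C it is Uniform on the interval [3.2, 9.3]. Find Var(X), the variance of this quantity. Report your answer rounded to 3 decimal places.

54.372

Per component, A: μ=11.9, E[X²]=283.22; B: μ=10.45, E[X²]=113.643; C: μ=6.25, E[X²]=42.1633.
E[X] = 0.33·11.9 + 0.4·10.45 + 0.27·6.25 = 9.7945.
E[X²] = 0.33·283.22 + 0.4·113.643 + 0.27·42.1633 = 150.304.
Var(X) = E[X²] − (E[X])² = 150.304 − 95.9322 = 54.3718.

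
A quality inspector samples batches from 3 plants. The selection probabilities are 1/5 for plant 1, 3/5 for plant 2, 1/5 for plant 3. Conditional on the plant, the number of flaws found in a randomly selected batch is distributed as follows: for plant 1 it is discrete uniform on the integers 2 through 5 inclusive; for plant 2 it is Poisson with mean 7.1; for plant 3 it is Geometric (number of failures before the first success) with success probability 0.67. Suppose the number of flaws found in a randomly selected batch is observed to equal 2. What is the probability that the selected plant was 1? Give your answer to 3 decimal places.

Likelihoods P(X=2 | ·): 1: 0.25; 2: 0.0207968; 3: 0.072963.
Posterior ∝ prior × likelihood. Numerator for 1: 0.2·0.25 = 0.05.
Normalizing constant: 0.2·0.25 + 0.6·0.0207968 + 0.2·0.072963 = 0.0770707.
P(1 | observation) = 0.05 / 0.0770707 = 0.648755.

0.649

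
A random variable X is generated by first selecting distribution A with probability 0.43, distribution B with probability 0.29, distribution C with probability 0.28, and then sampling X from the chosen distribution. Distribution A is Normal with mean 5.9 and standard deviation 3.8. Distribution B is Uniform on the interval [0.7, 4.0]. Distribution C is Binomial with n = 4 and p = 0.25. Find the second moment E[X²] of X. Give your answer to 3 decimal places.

23.532

For each component E[X²] = Var + (mean)², giving A: 49.25; B: 6.43; C: 1.75.
Overall E[X²] = 0.43·49.25 + 0.29·6.43 + 0.28·1.75 = 23.5322.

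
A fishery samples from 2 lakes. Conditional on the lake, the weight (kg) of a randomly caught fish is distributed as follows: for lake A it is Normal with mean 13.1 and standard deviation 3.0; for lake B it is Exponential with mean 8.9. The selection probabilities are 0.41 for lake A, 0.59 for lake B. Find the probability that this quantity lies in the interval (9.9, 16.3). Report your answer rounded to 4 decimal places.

Conditional on each lake, P(9.9 < X < 16.3): A: 0.713878; B: 0.168603.
By total probability, P(9.9 < X < 16.3) = 0.41·0.713878 + 0.59·0.168603 = 0.392165.

0.3922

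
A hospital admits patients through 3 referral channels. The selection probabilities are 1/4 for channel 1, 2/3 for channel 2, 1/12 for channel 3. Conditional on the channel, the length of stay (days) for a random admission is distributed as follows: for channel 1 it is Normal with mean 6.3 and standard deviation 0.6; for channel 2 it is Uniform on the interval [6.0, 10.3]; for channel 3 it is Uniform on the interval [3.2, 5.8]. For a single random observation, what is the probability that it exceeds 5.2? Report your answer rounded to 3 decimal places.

0.928

Conditional on each channel, P(X > 5.2): 1: 0.966623; 2: 1; 3: 0.230769.
By total probability, P(X > 5.2) = 0.25·0.966623 + 0.666667·1 + 0.0833333·0.230769 = 0.927553.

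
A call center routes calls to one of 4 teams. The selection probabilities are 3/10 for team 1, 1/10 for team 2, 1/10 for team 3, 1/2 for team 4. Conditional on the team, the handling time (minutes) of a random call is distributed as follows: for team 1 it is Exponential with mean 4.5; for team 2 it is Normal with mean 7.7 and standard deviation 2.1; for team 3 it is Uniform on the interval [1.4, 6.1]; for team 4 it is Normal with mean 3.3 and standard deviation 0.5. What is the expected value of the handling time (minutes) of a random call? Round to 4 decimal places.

4.1450

Component means — 1: 4.5; 2: 7.7; 3: 3.75; 4: 3.3.
E[X] = 0.3·4.5 + 0.1·7.7 + 0.1·3.75 + 0.5·3.3 = 4.145.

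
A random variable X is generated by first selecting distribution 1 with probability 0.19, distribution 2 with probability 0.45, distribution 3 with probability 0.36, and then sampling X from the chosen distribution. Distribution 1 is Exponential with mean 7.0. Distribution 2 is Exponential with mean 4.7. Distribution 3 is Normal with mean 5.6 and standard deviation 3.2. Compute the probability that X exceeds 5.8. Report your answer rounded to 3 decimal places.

0.385

Conditional on each component, P(X > 5.8): 1: 0.436673; 2: 0.291113; 3: 0.475082.
By total probability, P(X > 5.8) = 0.19·0.436673 + 0.45·0.291113 + 0.36·0.475082 = 0.384998.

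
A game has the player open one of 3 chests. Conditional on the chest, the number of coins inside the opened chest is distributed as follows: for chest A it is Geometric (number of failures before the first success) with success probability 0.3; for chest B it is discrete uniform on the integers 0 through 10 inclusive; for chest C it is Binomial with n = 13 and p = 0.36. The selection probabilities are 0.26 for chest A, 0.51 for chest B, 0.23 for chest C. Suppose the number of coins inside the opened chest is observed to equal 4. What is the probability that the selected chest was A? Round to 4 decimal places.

0.1631

Likelihoods P(X=4 | ·): A: 0.07203; B: 0.0909091; C: 0.216339.
Posterior ∝ prior × likelihood. Numerator for A: 0.26·0.07203 = 0.0187278.
Normalizing constant: 0.26·0.07203 + 0.51·0.0909091 + 0.23·0.216339 = 0.11485.
P(A | observation) = 0.0187278 / 0.11485 = 0.163064.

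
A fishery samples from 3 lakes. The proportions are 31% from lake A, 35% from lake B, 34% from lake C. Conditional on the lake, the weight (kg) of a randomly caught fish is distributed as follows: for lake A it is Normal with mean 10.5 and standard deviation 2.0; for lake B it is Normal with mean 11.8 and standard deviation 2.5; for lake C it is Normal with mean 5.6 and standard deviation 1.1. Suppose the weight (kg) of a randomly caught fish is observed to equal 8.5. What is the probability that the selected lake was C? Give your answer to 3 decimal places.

Likelihoods f(8.5 | ·): A: 0.120985; B: 0.0667748; C: 0.0112268.
Posterior ∝ prior × likelihood. Numerator for C: 0.34·0.0112268 = 0.0038171.
Normalizing constant: 0.31·0.120985 + 0.35·0.0667748 + 0.34·0.0112268 = 0.0646937.
P(C | observation) = 0.0038171 / 0.0646937 = 0.0590026.

0.059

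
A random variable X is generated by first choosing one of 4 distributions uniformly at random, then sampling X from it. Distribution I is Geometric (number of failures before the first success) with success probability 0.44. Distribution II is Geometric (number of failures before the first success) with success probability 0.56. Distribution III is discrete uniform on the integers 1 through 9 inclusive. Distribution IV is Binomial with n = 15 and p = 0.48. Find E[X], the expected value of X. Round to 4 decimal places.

3.5646

Component means — I: 1.27273; II: 0.785714; III: 5; IV: 7.2.
E[X] = 0.25·1.27273 + 0.25·0.785714 + 0.25·5 + 0.25·7.2 = 3.56461.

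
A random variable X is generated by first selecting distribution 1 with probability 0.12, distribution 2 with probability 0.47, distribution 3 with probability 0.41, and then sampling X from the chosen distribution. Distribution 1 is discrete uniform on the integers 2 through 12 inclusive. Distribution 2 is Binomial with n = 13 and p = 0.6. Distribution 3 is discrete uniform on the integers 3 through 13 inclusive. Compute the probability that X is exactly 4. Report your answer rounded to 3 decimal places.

0.060

Conditional on each component, P(X = 4): 1: 0.0909091; 2: 0.0242913; 3: 0.0909091.
By total probability, P(X = 4) = 0.12·0.0909091 + 0.47·0.0242913 + 0.41·0.0909091 = 0.0595987.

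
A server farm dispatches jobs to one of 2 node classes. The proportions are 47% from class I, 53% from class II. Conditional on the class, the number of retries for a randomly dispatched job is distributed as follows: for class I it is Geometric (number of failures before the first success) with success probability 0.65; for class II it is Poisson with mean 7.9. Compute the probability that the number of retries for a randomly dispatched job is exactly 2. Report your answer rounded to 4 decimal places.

0.0436

Conditional on each class, P(X = 2): I: 0.079625; II: 0.0115691.
By total probability, P(X = 2) = 0.47·0.079625 + 0.53·0.0115691 = 0.0435553.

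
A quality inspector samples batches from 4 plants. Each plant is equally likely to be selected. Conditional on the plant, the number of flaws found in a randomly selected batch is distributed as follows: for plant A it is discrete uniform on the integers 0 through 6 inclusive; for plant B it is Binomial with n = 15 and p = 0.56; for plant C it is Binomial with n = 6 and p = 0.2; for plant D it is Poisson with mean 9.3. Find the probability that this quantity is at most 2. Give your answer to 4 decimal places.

0.3339

Conditional on each plant, P(X ≤ 2): A: 0.428571; B: 0.000852983; C: 0.90112; D: 0.00489531.
By total probability, P(X ≤ 2) = 0.25·0.428571 + 0.25·0.000852983 + 0.25·0.90112 + 0.25·0.00489531 = 0.33386.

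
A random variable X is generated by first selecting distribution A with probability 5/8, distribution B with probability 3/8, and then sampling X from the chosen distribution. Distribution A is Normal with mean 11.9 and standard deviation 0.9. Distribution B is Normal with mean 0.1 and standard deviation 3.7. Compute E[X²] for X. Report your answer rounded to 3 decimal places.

94.150

For each component E[X²] = Var + (mean)², giving A: 142.42; B: 13.7.
Overall E[X²] = 0.625·142.42 + 0.375·13.7 = 94.15.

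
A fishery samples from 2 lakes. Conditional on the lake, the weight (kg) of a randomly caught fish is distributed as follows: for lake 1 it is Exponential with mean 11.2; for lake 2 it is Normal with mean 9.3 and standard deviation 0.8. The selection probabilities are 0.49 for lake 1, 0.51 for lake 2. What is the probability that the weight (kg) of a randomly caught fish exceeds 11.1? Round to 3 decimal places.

0.188

Conditional on each lake, P(X > 11.1): 1: 0.371179; 2: 0.0122245.
By total probability, P(X > 11.1) = 0.49·0.371179 + 0.51·0.0122245 = 0.188112.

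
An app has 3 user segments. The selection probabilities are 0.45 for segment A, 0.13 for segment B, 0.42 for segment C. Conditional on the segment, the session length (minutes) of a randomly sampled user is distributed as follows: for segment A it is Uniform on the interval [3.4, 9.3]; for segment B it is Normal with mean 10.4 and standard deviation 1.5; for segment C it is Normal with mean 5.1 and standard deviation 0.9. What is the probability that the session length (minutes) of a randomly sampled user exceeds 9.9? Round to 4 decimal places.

0.0820

Conditional on each segment, P(X > 9.9): A: 0; B: 0.630559; C: 4.8213e-08.
By total probability, P(X > 9.9) = 0.45·0 + 0.13·0.630559 + 0.42·4.8213e-08 = 0.0819726.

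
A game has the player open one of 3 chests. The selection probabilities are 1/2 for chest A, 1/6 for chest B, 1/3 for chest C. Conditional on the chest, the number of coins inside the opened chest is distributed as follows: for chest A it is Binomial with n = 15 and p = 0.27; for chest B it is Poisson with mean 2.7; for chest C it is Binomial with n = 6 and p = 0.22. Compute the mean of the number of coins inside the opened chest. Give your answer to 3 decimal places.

2.915

Component means — A: 4.05; B: 2.7; C: 1.32.
E[X] = 0.5·4.05 + 0.166667·2.7 + 0.333333·1.32 = 2.915.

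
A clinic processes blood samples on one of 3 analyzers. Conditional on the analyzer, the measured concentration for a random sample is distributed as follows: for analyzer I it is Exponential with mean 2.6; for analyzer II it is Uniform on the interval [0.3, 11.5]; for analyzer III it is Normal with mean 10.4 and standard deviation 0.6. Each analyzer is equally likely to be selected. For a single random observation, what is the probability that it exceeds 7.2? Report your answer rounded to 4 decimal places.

0.4822

Conditional on each analyzer, P(X > 7.2): I: 0.0627102; II: 0.383929; III: 1.
By total probability, P(X > 7.2) = 0.333333·0.0627102 + 0.333333·0.383929 + 0.333333·1 = 0.482213.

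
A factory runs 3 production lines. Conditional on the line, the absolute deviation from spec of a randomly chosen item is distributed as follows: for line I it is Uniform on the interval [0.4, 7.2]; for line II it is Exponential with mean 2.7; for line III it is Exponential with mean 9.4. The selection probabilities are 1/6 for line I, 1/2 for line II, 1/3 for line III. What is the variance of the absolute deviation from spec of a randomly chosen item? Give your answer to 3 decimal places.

43.065

Per component, I: μ=3.8, E[X²]=18.2933; II: μ=2.7, E[X²]=14.58; III: μ=9.4, E[X²]=176.72.
E[X] = 0.166667·3.8 + 0.5·2.7 + 0.333333·9.4 = 5.11667.
E[X²] = 0.166667·18.2933 + 0.5·14.58 + 0.333333·176.72 = 69.2456.
Var(X) = E[X²] − (E[X])² = 69.2456 − 26.1803 = 43.0653.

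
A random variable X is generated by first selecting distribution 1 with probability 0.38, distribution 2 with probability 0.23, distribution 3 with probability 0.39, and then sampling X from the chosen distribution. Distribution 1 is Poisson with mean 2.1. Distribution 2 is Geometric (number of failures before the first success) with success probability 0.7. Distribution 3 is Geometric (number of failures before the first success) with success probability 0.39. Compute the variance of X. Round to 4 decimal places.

2.9053

Per component, 1: μ=2.1, E[X²]=6.51; 2: μ=0.428571, E[X²]=0.795918; 3: μ=1.5641, E[X²]=6.45694.
E[X] = 0.38·2.1 + 0.23·0.428571 + 0.39·1.5641 = 1.50657.
E[X²] = 0.38·6.51 + 0.23·0.795918 + 0.39·6.45694 = 5.17507.
Var(X) = E[X²] − (E[X])² = 5.17507 − 2.26976 = 2.90531.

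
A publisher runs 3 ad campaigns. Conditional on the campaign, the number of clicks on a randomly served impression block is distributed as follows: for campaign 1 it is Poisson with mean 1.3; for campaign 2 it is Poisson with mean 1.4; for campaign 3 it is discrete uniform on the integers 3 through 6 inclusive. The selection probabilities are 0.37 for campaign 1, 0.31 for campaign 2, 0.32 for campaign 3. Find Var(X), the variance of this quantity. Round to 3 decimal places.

3.482

Per component, 1: μ=1.3, E[X²]=2.99; 2: μ=1.4, E[X²]=3.36; 3: μ=4.5, E[X²]=21.5.
E[X] = 0.37·1.3 + 0.31·1.4 + 0.32·4.5 = 2.355.
E[X²] = 0.37·2.99 + 0.31·3.36 + 0.32·21.5 = 9.0279.
Var(X) = E[X²] − (E[X])² = 9.0279 − 5.54603 = 3.48187.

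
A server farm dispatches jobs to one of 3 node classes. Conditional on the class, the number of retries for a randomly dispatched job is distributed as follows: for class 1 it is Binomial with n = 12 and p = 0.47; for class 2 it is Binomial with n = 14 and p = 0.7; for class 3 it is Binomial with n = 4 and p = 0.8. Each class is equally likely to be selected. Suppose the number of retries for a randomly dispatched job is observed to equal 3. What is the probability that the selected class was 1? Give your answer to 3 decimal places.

Likelihoods P(X=3 | ·): 1: 0.0753701; 2: 0.000221172; 3: 0.4096.
Posterior ∝ prior × likelihood. Numerator for 1: 0.333333·0.0753701 = 0.0251234.
Normalizing constant: 0.333333·0.0753701 + 0.333333·0.000221172 + 0.333333·0.4096 = 0.16173.
P(1 | observation) = 0.0251234 / 0.16173 = 0.155341.

0.155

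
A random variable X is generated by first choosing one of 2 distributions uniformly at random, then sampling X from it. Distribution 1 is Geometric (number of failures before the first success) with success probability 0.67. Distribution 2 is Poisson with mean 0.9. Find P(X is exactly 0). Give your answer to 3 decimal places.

Conditional on each component, P(X = 0): 1: 0.67; 2: 0.40657.
By total probability, P(X = 0) = 0.5·0.67 + 0.5·0.40657 = 0.538285.

0.538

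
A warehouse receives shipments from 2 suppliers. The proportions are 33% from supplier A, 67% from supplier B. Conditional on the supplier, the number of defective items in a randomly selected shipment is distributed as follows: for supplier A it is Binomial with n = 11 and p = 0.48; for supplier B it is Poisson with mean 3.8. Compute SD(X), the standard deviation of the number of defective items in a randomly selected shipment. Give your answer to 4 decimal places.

Per component, A: μ=5.28, E[X²]=30.624; B: μ=3.8, E[X²]=18.24.
E[X] = 0.33·5.28 + 0.67·3.8 = 4.2884.
E[X²] = 0.33·30.624 + 0.67·18.24 = 22.3267.
Var(X) = E[X²] − (E[X])² = 22.3267 − 18.3904 = 3.93635.
SD(X) = √3.93635 = 1.98402.

1.9840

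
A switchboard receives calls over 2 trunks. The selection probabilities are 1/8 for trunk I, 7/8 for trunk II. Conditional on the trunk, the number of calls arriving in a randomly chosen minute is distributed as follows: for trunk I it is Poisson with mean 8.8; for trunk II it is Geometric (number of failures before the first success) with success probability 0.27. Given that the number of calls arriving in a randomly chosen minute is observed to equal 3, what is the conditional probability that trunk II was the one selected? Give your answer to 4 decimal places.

Likelihoods P(X=3 | ·): I: 0.0171201; II: 0.105035.
Posterior ∝ prior × likelihood. Numerator for II: 0.875·0.105035 = 0.0919053.
Normalizing constant: 0.125·0.0171201 + 0.875·0.105035 = 0.0940453.
P(II | observation) = 0.0919053 / 0.0940453 = 0.977245.

0.9772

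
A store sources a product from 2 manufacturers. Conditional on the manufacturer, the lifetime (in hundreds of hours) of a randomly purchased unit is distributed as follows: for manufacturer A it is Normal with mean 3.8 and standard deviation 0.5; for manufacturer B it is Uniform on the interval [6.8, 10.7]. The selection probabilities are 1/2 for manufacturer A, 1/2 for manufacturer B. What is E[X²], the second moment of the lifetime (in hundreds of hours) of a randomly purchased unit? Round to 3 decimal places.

For each component E[X²] = Var + (mean)², giving A: 14.69; B: 77.83.
Overall E[X²] = 0.5·14.69 + 0.5·77.83 = 46.26.

46.260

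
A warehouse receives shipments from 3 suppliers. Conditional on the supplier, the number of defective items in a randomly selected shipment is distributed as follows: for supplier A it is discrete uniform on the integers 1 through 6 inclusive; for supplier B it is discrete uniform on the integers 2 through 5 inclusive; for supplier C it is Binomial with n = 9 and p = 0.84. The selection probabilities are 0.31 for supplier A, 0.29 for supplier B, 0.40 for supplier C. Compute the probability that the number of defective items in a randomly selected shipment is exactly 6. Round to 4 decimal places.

0.1000

Conditional on each supplier, P(X = 6): A: 0.166667; B: 0; C: 0.120869.
By total probability, P(X = 6) = 0.31·0.166667 + 0.29·0 + 0.4·0.120869 = 0.100014.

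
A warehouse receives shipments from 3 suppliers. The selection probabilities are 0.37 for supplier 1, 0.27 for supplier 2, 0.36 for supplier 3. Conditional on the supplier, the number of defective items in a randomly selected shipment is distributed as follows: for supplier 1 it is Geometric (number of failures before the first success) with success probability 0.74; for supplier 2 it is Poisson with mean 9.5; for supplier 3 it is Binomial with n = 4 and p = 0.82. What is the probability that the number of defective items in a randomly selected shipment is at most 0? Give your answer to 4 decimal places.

0.2742

Conditional on each supplier, P(X ≤ 0): 1: 0.74; 2: 7.48518e-05; 3: 0.00104976.
By total probability, P(X ≤ 0) = 0.37·0.74 + 0.27·7.48518e-05 + 0.36·0.00104976 = 0.274198.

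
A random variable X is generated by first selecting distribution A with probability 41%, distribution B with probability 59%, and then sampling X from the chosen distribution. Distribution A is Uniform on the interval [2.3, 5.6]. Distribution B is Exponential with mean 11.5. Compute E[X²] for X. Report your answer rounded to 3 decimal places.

162.824

For each component E[X²] = Var + (mean)², giving A: 16.51; B: 264.5.
Overall E[X²] = 0.41·16.51 + 0.59·264.5 = 162.824.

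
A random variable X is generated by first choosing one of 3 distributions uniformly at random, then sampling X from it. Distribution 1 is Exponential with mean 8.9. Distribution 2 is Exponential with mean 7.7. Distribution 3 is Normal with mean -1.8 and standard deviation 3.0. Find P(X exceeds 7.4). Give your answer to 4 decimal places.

Conditional on each component, P(X > 7.4): 1: 0.435413; 2: 0.382495; 3: 0.0010823.
By total probability, P(X > 7.4) = 0.333333·0.435413 + 0.333333·0.382495 + 0.333333·0.0010823 = 0.272997.

0.2730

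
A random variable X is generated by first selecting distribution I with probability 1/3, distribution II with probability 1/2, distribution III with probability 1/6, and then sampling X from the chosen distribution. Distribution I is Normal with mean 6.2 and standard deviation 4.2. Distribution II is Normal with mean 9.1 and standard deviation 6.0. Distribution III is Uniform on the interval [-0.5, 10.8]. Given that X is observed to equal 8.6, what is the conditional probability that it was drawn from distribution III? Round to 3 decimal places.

0.197

Likelihoods f(8.6 | ·): I: 0.0806781; II: 0.0662599; III: 0.0884956.
Posterior ∝ prior × likelihood. Numerator for III: 0.166667·0.0884956 = 0.0147493.
Normalizing constant: 0.333333·0.0806781 + 0.5·0.0662599 + 0.166667·0.0884956 = 0.0747719.
P(III | observation) = 0.0147493 / 0.0747719 = 0.197257.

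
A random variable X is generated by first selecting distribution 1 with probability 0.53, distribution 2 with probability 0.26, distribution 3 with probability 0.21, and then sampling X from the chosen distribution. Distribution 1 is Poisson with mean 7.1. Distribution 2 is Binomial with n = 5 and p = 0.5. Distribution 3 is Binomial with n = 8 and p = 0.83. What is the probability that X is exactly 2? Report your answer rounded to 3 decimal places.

0.092

Conditional on each component, P(X = 2): 1: 0.0207968; 2: 0.3125; 3: 0.000465594.
By total probability, P(X = 2) = 0.53·0.0207968 + 0.26·0.3125 + 0.21·0.000465594 = 0.0923701.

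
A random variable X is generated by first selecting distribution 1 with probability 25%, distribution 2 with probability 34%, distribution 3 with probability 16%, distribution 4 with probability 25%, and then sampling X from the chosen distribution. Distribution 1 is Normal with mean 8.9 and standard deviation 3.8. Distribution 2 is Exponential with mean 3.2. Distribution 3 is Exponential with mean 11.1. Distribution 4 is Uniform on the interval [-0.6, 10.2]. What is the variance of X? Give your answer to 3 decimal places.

Per component, 1: μ=8.9, E[X²]=93.65; 2: μ=3.2, E[X²]=20.48; 3: μ=11.1, E[X²]=246.42; 4: μ=4.8, E[X²]=32.76.
E[X] = 0.25·8.9 + 0.34·3.2 + 0.16·11.1 + 0.25·4.8 = 6.289.
E[X²] = 0.25·93.65 + 0.34·20.48 + 0.16·246.42 + 0.25·32.76 = 77.9929.
Var(X) = E[X²] − (E[X])² = 77.9929 − 39.5515 = 38.4414.

38.441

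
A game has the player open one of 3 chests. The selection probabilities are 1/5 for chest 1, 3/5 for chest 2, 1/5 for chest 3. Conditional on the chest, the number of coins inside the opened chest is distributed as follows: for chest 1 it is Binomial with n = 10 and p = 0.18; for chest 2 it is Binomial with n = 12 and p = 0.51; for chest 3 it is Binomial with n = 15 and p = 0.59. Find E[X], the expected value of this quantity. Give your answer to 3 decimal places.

5.802

Component means — 1: 1.8; 2: 6.12; 3: 8.85.
E[X] = 0.2·1.8 + 0.6·6.12 + 0.2·8.85 = 5.802.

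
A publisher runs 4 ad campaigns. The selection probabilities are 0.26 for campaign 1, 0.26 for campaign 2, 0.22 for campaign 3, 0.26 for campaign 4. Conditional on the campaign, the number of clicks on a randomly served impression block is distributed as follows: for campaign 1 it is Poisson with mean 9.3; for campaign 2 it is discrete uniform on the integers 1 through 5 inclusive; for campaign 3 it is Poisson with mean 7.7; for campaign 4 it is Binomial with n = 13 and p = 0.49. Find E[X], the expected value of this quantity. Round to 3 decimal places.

Component means — 1: 9.3; 2: 3; 3: 7.7; 4: 6.37.
E[X] = 0.26·9.3 + 0.26·3 + 0.22·7.7 + 0.26·6.37 = 6.5482.

6.548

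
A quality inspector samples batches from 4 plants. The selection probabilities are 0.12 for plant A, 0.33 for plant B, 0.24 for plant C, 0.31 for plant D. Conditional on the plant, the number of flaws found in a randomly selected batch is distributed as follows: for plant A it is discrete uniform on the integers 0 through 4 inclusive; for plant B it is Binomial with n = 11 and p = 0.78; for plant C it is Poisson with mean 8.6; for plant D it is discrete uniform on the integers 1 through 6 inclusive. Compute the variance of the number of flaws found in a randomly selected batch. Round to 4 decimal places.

11.4590

Per component, A: μ=2, E[X²]=6; B: μ=8.58, E[X²]=75.504; C: μ=8.6, E[X²]=82.56; D: μ=3.5, E[X²]=15.1667.
E[X] = 0.12·2 + 0.33·8.58 + 0.24·8.6 + 0.31·3.5 = 6.2204.
E[X²] = 0.12·6 + 0.33·75.504 + 0.24·82.56 + 0.31·15.1667 = 50.1524.
Var(X) = E[X²] − (E[X])² = 50.1524 − 38.6934 = 11.459.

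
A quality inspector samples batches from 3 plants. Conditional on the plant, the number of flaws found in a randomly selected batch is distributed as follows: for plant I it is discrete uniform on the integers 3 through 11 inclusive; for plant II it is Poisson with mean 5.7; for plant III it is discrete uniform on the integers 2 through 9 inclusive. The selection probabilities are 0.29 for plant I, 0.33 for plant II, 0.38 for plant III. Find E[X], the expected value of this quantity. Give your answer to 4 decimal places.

6.0010

Component means — I: 7; II: 5.7; III: 5.5.
E[X] = 0.29·7 + 0.33·5.7 + 0.38·5.5 = 6.001.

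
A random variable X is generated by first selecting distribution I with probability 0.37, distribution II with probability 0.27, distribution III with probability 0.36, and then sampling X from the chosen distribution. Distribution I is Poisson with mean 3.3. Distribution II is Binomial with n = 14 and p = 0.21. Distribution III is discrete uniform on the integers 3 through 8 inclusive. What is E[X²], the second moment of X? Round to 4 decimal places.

20.1512

For each component E[X²] = Var + (mean)², giving I: 14.19; II: 10.9662; III: 33.1667.
Overall E[X²] = 0.37·14.19 + 0.27·10.9662 + 0.36·33.1667 = 20.1512.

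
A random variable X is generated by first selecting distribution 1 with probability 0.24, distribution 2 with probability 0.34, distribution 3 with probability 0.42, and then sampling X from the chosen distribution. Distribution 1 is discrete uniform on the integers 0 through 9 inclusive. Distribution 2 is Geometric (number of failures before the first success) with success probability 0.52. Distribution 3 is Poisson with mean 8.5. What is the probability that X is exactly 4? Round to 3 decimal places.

Conditional on each component, P(X = 4): 1: 0.1; 2: 0.0276038; 3: 0.0442549.
By total probability, P(X = 4) = 0.24·0.1 + 0.34·0.0276038 + 0.42·0.0442549 = 0.0519723.

0.052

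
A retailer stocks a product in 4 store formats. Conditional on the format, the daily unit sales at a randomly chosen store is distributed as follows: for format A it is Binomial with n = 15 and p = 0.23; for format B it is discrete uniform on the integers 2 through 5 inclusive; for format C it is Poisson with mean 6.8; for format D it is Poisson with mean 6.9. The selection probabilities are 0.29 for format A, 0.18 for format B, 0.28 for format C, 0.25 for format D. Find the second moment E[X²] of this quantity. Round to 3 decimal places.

For each component E[X²] = Var + (mean)², giving A: 14.559; B: 13.5; C: 53.04; D: 54.51.
Overall E[X²] = 0.29·14.559 + 0.18·13.5 + 0.28·53.04 + 0.25·54.51 = 35.1308.

35.131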